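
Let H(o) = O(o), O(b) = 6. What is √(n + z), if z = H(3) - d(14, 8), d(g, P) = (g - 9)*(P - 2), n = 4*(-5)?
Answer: 2*I*√11 ≈ 6.6332*I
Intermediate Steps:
H(o) = 6
n = -20
d(g, P) = (-9 + g)*(-2 + P)
z = -24 (z = 6 - (18 - 9*8 - 2*14 + 8*14) = 6 - (18 - 72 - 28 + 112) = 6 - 1*30 = 6 - 30 = -24)
√(n + z) = √(-20 - 24) = √(-44) = 2*I*√11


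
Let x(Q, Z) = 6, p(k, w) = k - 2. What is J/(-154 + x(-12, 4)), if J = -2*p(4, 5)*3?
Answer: 3/37 ≈ 0.081081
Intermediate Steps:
p(k, w) = -2 + k
J = -12 (J = -2*(-2 + 4)*3 = -2*2*3 = -4*3 = -12)
J/(-154 + x(-12, 4)) = -12/(-154 + 6) = -12/(-148) = -1/148*(-12) = 3/37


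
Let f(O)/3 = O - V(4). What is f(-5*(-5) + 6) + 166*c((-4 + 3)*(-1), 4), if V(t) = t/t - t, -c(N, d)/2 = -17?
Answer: 5746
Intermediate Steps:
c(N, d) = 34 (c(N, d) = -2*(-17) = 34)
V(t) = 1 - t
f(O) = 9 + 3*O (f(O) = 3*(O - (1 - 1*4)) = 3*(O - (1 - 4)) = 3*(O - 1*(-3)) = 3*(O + 3) = 3*(3 + O) = 9 + 3*O)
f(-5*(-5) + 6) + 166*c((-4 + 3)*(-1), 4) = (9 + 3*(-5*(-5) + 6)) + 166*34 = (9 + 3*(25 + 6)) + 5644 = (9 + 3*31) + 5644 = (9 + 93) + 5644 = 102 + 5644 = 5746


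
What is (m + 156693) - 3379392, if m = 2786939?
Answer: -435760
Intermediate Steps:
(m + 156693) - 3379392 = (2786939 + 156693) - 3379392 = 2943632 - 3379392 = -435760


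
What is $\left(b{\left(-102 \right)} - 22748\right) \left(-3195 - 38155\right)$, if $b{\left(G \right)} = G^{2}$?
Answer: $510424400$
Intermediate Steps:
$\left(b{\left(-102 \right)} - 22748\right) \left(-3195 - 38155\right) = \left(\left(-102\right)^{2} - 22748\right) \left(-3195 - 38155\right) = \left(10404 - 22748\right) \left(-41350\right) = \left(-12344\right) \left(-41350\right) = 510424400$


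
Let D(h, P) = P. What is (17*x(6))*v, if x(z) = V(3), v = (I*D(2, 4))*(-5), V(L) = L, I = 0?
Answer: 0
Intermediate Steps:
v = 0 (v = (0*4)*(-5) = 0*(-5) = 0)
x(z) = 3
(17*x(6))*v = (17*3)*0 = 51*0 = 0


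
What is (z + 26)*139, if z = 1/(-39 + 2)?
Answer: 133579/37 ≈ 3610.2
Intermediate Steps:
z = -1/37 (z = 1/(-37) = -1/37 ≈ -0.027027)
(z + 26)*139 = (-1/37 + 26)*139 = (961/37)*139 = 133579/37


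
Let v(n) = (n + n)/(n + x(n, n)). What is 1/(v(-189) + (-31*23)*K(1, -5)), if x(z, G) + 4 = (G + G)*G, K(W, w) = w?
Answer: 71249/254002307 ≈ 0.00028051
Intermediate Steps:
x(z, G) = -4 + 2*G**2 (x(z, G) = -4 + (G + G)*G = -4 + (2*G)*G = -4 + 2*G**2)
v(n) = 2*n/(-4 + n + 2*n**2) (v(n) = (n + n)/(n + (-4 + 2*n**2)) = (2*n)/(-4 + n + 2*n**2) = 2*n/(-4 + n + 2*n**2))
1/(v(-189) + (-31*23)*K(1, -5)) = 1/(2*(-189)/(-4 - 189 + 2*(-189)**2) - 31*23*(-5)) = 1/(2*(-189)/(-4 - 189 + 2*35721) - 713*(-5)) = 1/(2*(-189)/(-4 - 189 + 71442) + 3565) = 1/(2*(-189)/71249 + 3565) = 1/(2*(-189)*(1/71249) + 3565) = 1/(-378/71249 + 3565) = 1/(254002307/71249) = 71249/254002307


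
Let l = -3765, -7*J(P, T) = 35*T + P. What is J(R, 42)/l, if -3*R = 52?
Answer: 4358/79065 ≈ 0.055119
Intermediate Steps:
R = -52/3 (R = -⅓*52 = -52/3 ≈ -17.333)
J(P, T) = -5*T - P/7 (J(P, T) = -(35*T + P)/7 = -(P + 35*T)/7 = -5*T - P/7)
J(R, 42)/l = (-5*42 - ⅐*(-52/3))/(-3765) = (-210 + 52/21)*(-1/3765) = -4358/21*(-1/3765) = 4358/79065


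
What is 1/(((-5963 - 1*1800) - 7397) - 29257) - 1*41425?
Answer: -1839974226/44417 ≈ -41425.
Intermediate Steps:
1/(((-5963 - 1*1800) - 7397) - 29257) - 1*41425 = 1/(((-5963 - 1800) - 7397) - 29257) - 41425 = 1/((-7763 - 7397) - 29257) - 41425 = 1/(-15160 - 29257) - 41425 = 1/(-44417) - 41425 = -1/44417 - 41425 = -1839974226/44417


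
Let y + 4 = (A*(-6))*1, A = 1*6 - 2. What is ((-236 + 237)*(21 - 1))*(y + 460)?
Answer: 8640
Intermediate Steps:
A = 4 (A = 6 - 2 = 4)
y = -28 (y = -4 + (4*(-6))*1 = -4 - 24*1 = -4 - 24 = -28)
((-236 + 237)*(21 - 1))*(y + 460) = ((-236 + 237)*(21 - 1))*(-28 + 460) = (1*20)*432 = 20*432 = 8640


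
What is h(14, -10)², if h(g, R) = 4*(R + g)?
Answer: 256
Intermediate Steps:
h(g, R) = 4*R + 4*g
h(14, -10)² = (4*(-10) + 4*14)² = (-40 + 56)² = 16² = 256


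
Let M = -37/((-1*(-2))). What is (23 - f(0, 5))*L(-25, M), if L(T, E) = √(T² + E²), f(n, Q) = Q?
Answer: 9*√3869 ≈ 559.81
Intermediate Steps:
M = -37/2 ≈ -18.500
L(T, E) = √(E² + T²)
(23 - f(0, 5))*L(-25, M) = (23 - 1*5)*√((-37/2)² + (-25)²) = (23 - 5)*√(1369/4 + 625) = 18*√(3869/4) = 18*(√3869/2) = 9*√3869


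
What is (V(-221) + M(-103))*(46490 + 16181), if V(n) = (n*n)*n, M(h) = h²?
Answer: -675797186092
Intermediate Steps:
V(n) = n³ (V(n) = n²*n = n³)
(V(-221) + M(-103))*(46490 + 16181) = ((-221)³ + (-103)²)*(46490 + 16181) = (-10793861 + 10609)*62671 = -10783252*62671 = -675797186092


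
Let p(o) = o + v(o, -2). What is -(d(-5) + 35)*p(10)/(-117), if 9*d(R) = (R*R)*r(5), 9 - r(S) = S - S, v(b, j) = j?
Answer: 160/39 ≈ 4.1026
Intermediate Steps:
r(S) = 9 (r(S) = 9 - (S - S) = 9 - 1*0 = 9 + 0 = 9)
p(o) = -2 + o (p(o) = o - 2 = -2 + o)
d(R) = R² (d(R) = ((R*R)*9)/9 = (R²*9)/9 = (9*R²)/9 = R²)
-(d(-5) + 35)*p(10)/(-117) = -((-5)² + 35)*(-2 + 10)/(-117) = -(25 + 35)*8*(-1/117) = -60*(-8)/117 = -1*(-160/39) = 160/39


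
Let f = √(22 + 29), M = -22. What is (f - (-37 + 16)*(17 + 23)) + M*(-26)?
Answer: 1412 + √51 ≈ 1419.1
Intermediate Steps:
f = √51 ≈ 7.1414
(f - (-37 + 16)*(17 + 23)) + M*(-26) = (√51 - (-37 + 16)*(17 + 23)) - 22*(-26) = (√51 - (-21)*40) + 572 = (√51 - 1*(-840)) + 572 = (√51 + 840) + 572 = (840 + √51) + 572 = 1412 + √51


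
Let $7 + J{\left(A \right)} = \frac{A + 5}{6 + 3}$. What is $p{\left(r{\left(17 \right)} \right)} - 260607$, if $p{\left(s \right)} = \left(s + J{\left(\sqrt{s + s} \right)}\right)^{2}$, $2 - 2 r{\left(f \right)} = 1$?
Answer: $- \frac{9380627}{36} \approx -2.6057 \cdot 10^{5}$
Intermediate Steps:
$J{\left(A \right)} = - \frac{58}{9} + \frac{A}{9}$ ($J{\left(A \right)} = -7 + \frac{A + 5}{6 + 3} = -7 + \frac{5 + A}{9} = -7 + \left(5 + A\right) \frac{1}{9} = -7 + \left(\frac{5}{9} + \frac{A}{9}\right) = - \frac{58}{9} + \frac{A}{9}$)
$r{\left(f \right)} = \frac{1}{2}$ ($r{\left(f \right)} = 1 - \frac{1}{2} = \frac{1}{2}$)
$p{\left(s \right)} = \left(- \frac{58}{9} + s + \frac{\sqrt{2} \sqrt{s}}{9}\right)^{2}$ ($p{\left(s \right)} = \left(s + \left(- \frac{58}{9} + \frac{\sqrt{s + s}}{9}\right)\right)^{2} = \left(s + \left(- \frac{58}{9} + \frac{\sqrt{2 s}}{9}\right)\right)^{2} = \left(s + \left(- \frac{58}{9} + \frac{\sqrt{2} \sqrt{s}}{9}\right)\right)^{2} = \left(- \frac{58}{9} + s + \frac{\sqrt{2} \sqrt{s}}{9}\right)^{2}$)
$p{\left(r{\left(17 \right)} \right)} - 260607 = \frac{\left(-58 + 9 \cdot \frac{1}{2} + \frac{\sqrt{2}}{\sqrt{2}}\right)^{2}}{81} - 260607 = \frac{\left(-58 + \frac{9}{2} + \sqrt{2} \frac{\sqrt{2}}{2}\right)^{2}}{81} - 260607 = \frac{\left(-58 + \frac{9}{2} + 1\right)^{2}}{81} - 260607 = \frac{\left(- \frac{105}{2}\right)^{2}}{81} - 260607 = \frac{1}{81} \cdot \frac{11025}{4} - 260607 = \frac{1225}{36} - 260607 = - \frac{9380627}{36}$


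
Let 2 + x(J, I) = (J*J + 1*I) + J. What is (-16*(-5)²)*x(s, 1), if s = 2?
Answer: -2000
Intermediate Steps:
x(J, I) = -2 + I + J + J² (x(J, I) = -2 + ((J*J + 1*I) + J) = -2 + ((J² + I) + J) = -2 + ((I + J²) + J) = -2 + (I + J + J²) = -2 + I + J + J²)
(-16*(-5)²)*x(s, 1) = (-16*(-5)²)*(-2 + 1 + 2 + 2²) = (-16*25)*(-2 + 1 + 2 + 4) = -400*5 = -2000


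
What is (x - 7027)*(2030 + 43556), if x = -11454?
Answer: -842474866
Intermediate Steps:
(x - 7027)*(2030 + 43556) = (-11454 - 7027)*(2030 + 43556) = -18481*45586 = -842474866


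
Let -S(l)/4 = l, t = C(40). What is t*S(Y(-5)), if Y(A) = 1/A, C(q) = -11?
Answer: -44/5 ≈ -8.8000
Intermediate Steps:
t = -11
S(l) = -4*l
t*S(Y(-5)) = -(-44)/(-5) = -(-44)*(-1)/5 = -11*⅘ = -44/5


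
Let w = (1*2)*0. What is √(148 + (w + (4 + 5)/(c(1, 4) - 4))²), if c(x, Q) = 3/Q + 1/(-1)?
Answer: 2*√11017/17 ≈ 12.348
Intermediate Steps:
c(x, Q) = -1 + 3/Q (c(x, Q) = 3/Q + 1*(-1) = 3/Q - 1 = -1 + 3/Q)
w = 0 (w = 2*0 = 0)
√(148 + (w + (4 + 5)/(c(1, 4) - 4))²) = √(148 + (0 + (4 + 5)/((3 - 1*4)/4 - 4))²) = √(148 + (0 + 9/((3 - 4)/4 - 4))²) = √(148 + (0 + 9/((¼)*(-1) - 4))²) = √(148 + (0 + 9/(-¼ - 4))²) = √(148 + (0 + 9/(-17/4))²) = √(148 + (0 + 9*(-4/17))²) = √(148 + (0 - 36/17)²) = √(148 + (-36/17)²) = √(148 + 1296/289) = √(44068/289) = 2*√11017/17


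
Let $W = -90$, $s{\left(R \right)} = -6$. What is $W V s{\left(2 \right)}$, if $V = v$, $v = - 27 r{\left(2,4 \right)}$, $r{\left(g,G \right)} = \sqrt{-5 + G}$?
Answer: $- 14580 i \approx - 14580.0 i$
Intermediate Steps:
$v = - 27 i$ ($v = - 27 \sqrt{-5 + 4} = - 27 \sqrt{-1} = - 27 i \approx - 27.0 i$)
$V = - 27 i \approx - 27.0 i$
$W V s{\left(2 \right)} = - 90 \left(- 27 i\right) \left(-6\right) = 2430 i \left(-6\right) = - 14580 i$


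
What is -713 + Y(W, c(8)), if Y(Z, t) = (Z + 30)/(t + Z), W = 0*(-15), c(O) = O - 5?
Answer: -703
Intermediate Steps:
c(O) = -5 + O
W = 0
Y(Z, t) = (30 + Z)/(Z + t)
-713 + Y(W, c(8)) = -713 + (30 + 0)/(0 + (-5 + 8)) = -713 + 30/(0 + 3) = -713 + 30/3 = -713 + (1/3)*30 = -713 + 10 = -703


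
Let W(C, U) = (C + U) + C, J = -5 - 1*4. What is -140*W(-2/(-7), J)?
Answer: 1180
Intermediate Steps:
J = -9 (J = -5 - 4 = -9)
W(C, U) = U + 2*C
-140*W(-2/(-7), J) = -140*(-9 + 2*(-2/(-7))) = -140*(-9 + 2*(-2*(-1/7))) = -140*(-9 + 2*(2/7)) = -140*(-9 + 4/7) = -140*(-59/7) = 1180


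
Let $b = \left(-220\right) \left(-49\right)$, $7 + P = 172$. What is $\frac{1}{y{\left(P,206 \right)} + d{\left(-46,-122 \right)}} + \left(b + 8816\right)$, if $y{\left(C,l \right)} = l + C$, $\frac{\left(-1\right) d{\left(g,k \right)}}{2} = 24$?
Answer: $\frac{6329509}{323} \approx 19596.0$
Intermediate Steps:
$P = 165$ ($P = -7 + 172 = 165$)
$d{\left(g,k \right)} = -48$ ($d{\left(g,k \right)} = \left(-2\right) 24 = -48$)
$y{\left(C,l \right)} = C + l$
$b = 10780$
$\frac{1}{y{\left(P,206 \right)} + d{\left(-46,-122 \right)}} + \left(b + 8816\right) = \frac{1}{\left(165 + 206\right) - 48} + \left(10780 + 8816\right) = \frac{1}{371 - 48} + 19596 = \frac{1}{323} + 19596 = \frac{6329509}{323}$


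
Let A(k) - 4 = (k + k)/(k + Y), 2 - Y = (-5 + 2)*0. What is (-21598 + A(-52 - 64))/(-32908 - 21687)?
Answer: 1230742/3111915 ≈ 0.39549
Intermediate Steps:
Y = 2 (Y = 2 - (-5 + 2)*0 = 2 - (-3)*0 = 2 - 1*0 = 2 + 0 = 2)
A(k) = 4 + 2*k/(2 + k) (A(k) = 4 + (k + k)/(k + 2) = 4 + (2*k)/(2 + k) = 4 + 2*k/(2 + k))
(-21598 + A(-52 - 64))/(-32908 - 21687) = (-21598 + 2*(4 + 3*(-52 - 64))/(2 + (-52 - 64)))/(-32908 - 21687) = (-21598 + 2*(4 + 3*(-116))/(2 - 116))/(-54595) = (-21598 + 2*(4 - 348)/(-114))*(-1/54595) = (-21598 + 2*(-1/114)*(-344))*(-1/54595) = (-21598 + 344/57)*(-1/54595) = -1230742/57*(-1/54595) = 1230742/3111915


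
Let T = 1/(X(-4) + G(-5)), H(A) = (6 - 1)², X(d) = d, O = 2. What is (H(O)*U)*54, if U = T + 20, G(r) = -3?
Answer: 187650/7 ≈ 26807.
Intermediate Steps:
H(A) = 25 (H(A) = 5² = 25)
T = -⅐ (T = 1/(-4 - 3) = 1/(-7) = -⅐ ≈ -0.14286)
U = 139/7 (U = -⅐ + 20 = 139/7 ≈ 19.857)
(H(O)*U)*54 = (25*(139/7))*54 = (3475/7)*54 = 187650/7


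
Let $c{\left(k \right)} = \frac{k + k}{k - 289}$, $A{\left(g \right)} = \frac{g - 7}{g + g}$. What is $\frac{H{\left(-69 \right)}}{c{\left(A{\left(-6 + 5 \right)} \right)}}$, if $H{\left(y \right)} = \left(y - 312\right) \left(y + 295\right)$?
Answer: $\frac{12270105}{4} \approx 3.0675 \cdot 10^{6}$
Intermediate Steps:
$A{\left(g \right)} = \frac{-7 + g}{2 g}$
$H{\left(y \right)} = \left(-312 + y\right) \left(295 + y\right)$
$c{\left(k \right)} = \frac{2 k}{-289 + k}$
$\frac{H{\left(-69 \right)}}{c{\left(A{\left(-6 + 5 \right)} \right)}} = \frac{-92040 + \left(-69\right)^{2} - -1173}{2 \frac{-7 + \left(-6 + 5\right)}{2 \left(-6 + 5\right)} \frac{1}{-289 + \frac{-7 + \left(-6 + 5\right)}{2 \left(-6 + 5\right)}}} = \frac{-92040 + 4761 + 1173}{2 \frac{-7 - 1}{2 \left(-1\right)} \frac{1}{-289 + \frac{-7 - 1}{2 \left(-1\right)}}} = - \frac{86106}{2 \cdot \frac{1}{2} \left(-1\right) \left(-8\right) \frac{1}{-289 + \frac{1}{2} \left(-1\right) \left(-8\right)}} = - \frac{86106}{2 \cdot 4 \frac{1}{-289 + 4}} = - \frac{86106}{2 \cdot 4 \frac{1}{-285}} = - \frac{86106}{2 \cdot 4 \left(- \frac{1}{285}\right)} = - \frac{86106}{- \frac{8}{285}} = \left(-86106\right) \left(- \frac{285}{8}\right) = \frac{12270105}{4}$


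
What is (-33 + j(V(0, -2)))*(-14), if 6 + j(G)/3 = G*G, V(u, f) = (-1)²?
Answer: 672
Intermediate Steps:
V(u, f) = 1
j(G) = -18 + 3*G² (j(G) = -18 + 3*(G*G) = -18 + 3*G²)
(-33 + j(V(0, -2)))*(-14) = (-33 + (-18 + 3*1²))*(-14) = (-33 + (-18 + 3*1))*(-14) = (-33 + (-18 + 3))*(-14) = (-33 - 15)*(-14) = -48*(-14) = 672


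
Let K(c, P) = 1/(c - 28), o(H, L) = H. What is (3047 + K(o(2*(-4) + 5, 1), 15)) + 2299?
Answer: 165725/31 ≈ 5346.0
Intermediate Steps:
K(c, P) = 1/(-28 + c)
(3047 + K(o(2*(-4) + 5, 1), 15)) + 2299 = (3047 + 1/(-28 + (2*(-4) + 5))) + 2299 = (3047 + 1/(-28 + (-8 + 5))) + 2299 = (3047 + 1/(-28 - 3)) + 2299 = (3047 + 1/(-31)) + 2299 = (3047 - 1/31) + 2299 = 94456/31 + 2299 = 165725/31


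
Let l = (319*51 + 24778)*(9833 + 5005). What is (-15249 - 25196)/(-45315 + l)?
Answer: -40445/609010071 ≈ -6.6411e-5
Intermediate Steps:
l = 609055386 (l = (16269 + 24778)*14838 = 41047*14838 = 609055386)
(-15249 - 25196)/(-45315 + l) = (-15249 - 25196)/(-45315 + 609055386) = -40445/609010071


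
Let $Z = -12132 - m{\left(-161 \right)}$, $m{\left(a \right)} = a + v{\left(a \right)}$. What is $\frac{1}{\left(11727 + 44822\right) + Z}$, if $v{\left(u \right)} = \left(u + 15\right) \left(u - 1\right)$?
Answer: $\frac{1}{20926} \approx 4.7787 \cdot 10^{-5}$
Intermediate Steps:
$v{\left(u \right)} = \left(-1 + u\right) \left(15 + u\right)$ ($v{\left(u \right)} = \left(15 + u\right) \left(-1 + u\right) = \left(-1 + u\right) \left(15 + u\right)$)
$m{\left(a \right)} = -15 + a^{2} + 15 a$ ($m{\left(a \right)} = a + \left(-15 + a^{2} + 14 a\right) = -15 + a^{2} + 15 a$)
$Z = -35623$ ($Z = -12132 - \left(-15 + \left(-161\right)^{2} + 15 \left(-161\right)\right) = -12132 - \left(-15 + 25921 - 2415\right) = -12132 - 23491 = -35623$)
$\frac{1}{\left(11727 + 44822\right) + Z} = \frac{1}{\left(11727 + 44822\right) - 35623} = \frac{1}{56549 - 35623} = \frac{1}{20926}$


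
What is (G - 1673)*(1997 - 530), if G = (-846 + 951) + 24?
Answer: -2265048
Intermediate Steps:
G = 129 (G = 105 + 24 = 129)
(G - 1673)*(1997 - 530) = (129 - 1673)*(1997 - 530) = -1544*1467 = -2265048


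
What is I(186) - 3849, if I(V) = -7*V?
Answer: -5151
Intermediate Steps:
I(186) - 3849 = -7*186 - 3849 = -1302 - 3849 = -5151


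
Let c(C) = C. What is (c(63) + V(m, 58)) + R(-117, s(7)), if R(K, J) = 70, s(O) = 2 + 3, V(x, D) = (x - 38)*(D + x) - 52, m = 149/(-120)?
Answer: -30906599/14400 ≈ -2146.3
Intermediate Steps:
m = -149/120 (m = 149*(-1/120) = -149/120 ≈ -1.2417)
V(x, D) = -52 + (-38 + x)*(D + x) (V(x, D) = (-38 + x)*(D + x) - 52 = -52 + (-38 + x)*(D + x))
s(O) = 5
(c(63) + V(m, 58)) + R(-117, s(7)) = (63 + (-52 + (-149/120)² - 38*58 - 38*(-149/120) + 58*(-149/120))) + 70 = (63 + (-52 + 22201/14400 - 2204 + 2831/60 - 4321/60)) + 70 = (63 - 32821799/14400) + 70 = -31914599/14400 + 70 = -30906599/14400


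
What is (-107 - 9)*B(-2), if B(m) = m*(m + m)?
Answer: -928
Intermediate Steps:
B(m) = 2*m**2 (B(m) = m*(2*m) = 2*m**2)
(-107 - 9)*B(-2) = (-107 - 9)*(2*(-2)**2) = -232*4 = -116*8 = -928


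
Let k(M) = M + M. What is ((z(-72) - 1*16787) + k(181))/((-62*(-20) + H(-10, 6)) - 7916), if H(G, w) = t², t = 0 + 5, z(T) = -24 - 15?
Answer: 5488/2217 ≈ 2.4754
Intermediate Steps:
k(M) = 2*M
z(T) = -39
t = 5
H(G, w) = 25 (H(G, w) = 5² = 25)
((z(-72) - 1*16787) + k(181))/((-62*(-20) + H(-10, 6)) - 7916) = ((-39 - 1*16787) + 2*181)/((-62*(-20) + 25) - 7916) = ((-39 - 16787) + 362)/((1240 + 25) - 7916) = (-16826 + 362)/(1265 - 7916) = -16464/(-6651) = -16464*(-1/6651) = 5488/2217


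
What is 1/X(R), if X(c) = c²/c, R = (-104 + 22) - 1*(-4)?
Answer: -1/78 ≈ -0.012821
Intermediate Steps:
R = -78 (R = -82 + 4 = -78)
X(c) = c
1/X(R) = 1/(-78) = -1/78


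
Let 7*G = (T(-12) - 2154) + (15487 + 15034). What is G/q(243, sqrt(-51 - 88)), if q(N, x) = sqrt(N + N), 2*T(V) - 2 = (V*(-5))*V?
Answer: 1556*sqrt(6)/21 ≈ 181.50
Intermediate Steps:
T(V) = 1 - 5*V**2/2 (T(V) = 1 + ((V*(-5))*V)/2 = 1 + ((-5*V)*V)/2 = 1 + (-5*V**2)/2 = 1 - 5*V**2/2)
G = 28008/7 (G = (((1 - 5/2*(-12)**2) - 2154) + (15487 + 15034))/7 = (((1 - 5/2*144) - 2154) + 30521)/7 = (((1 - 360) - 2154) + 30521)/7 = ((-359 - 2154) + 30521)/7 = (-2513 + 30521)/7 = (1/7)*28008 = 28008/7 ≈ 4001.1)
q(N, x) = sqrt(2)*sqrt(N) (q(N, x) = sqrt(2*N) = sqrt(2)*sqrt(N))
G/q(243, sqrt(-51 - 88)) = 28008/(7*((sqrt(2)*sqrt(243)))) = 28008/(7*((sqrt(2)*(9*sqrt(3))))) = 28008/(7*((9*sqrt(6)))) = 28008*(sqrt(6)/54)/7 = 1556*sqrt(6)/21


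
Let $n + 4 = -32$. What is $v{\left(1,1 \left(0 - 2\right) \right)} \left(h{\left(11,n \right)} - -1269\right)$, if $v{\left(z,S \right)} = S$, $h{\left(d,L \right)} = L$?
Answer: $-2466$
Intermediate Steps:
$n = -36$ ($n = -4 - 32 = -36$)
$v{\left(1,1 \left(0 - 2\right) \right)} \left(h{\left(11,n \right)} - -1269\right) = 1 \left(0 - 2\right) \left(-36 - -1269\right) = 1 \left(-2\right) \left(-36 + 1269\right) = \left(-2\right) 1233 = -2466$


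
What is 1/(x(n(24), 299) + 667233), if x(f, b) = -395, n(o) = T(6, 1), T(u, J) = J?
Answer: 1/666838 ≈ 1.4996e-6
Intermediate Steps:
n(o) = 1
1/(x(n(24), 299) + 667233) = 1/(-395 + 667233) = 1/666838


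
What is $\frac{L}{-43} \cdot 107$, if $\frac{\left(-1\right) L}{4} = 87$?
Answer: $\frac{37236}{43} \approx 865.95$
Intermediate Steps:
$L = -348$ ($L = \left(-4\right) 87 = -348$)
$\frac{L}{-43} \cdot 107 = - \frac{348}{-43} \cdot 107 = \left(-348\right) \left(- \frac{1}{43}\right) 107 = \frac{348}{43} \cdot 107 = \frac{37236}{43}$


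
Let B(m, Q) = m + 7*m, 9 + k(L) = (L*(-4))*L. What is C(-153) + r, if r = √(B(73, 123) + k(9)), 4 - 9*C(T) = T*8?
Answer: 1228/9 + √251 ≈ 152.29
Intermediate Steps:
k(L) = -9 - 4*L² (k(L) = -9 + (L*(-4))*L = -9 + (-4*L)*L = -9 - 4*L²)
C(T) = 4/9 - 8*T/9 (C(T) = 4/9 - T*8/9 = 4/9 - 8*T/9)
B(m, Q) = 8*m
r = √251 (r = √(8*73 + (-9 - 4*9²)) = √(584 + (-9 - 4*81)) = √(584 + (-9 - 324)) = √(584 - 333) = √251 ≈ 15.843)
C(-153) + r = (4/9 - 8/9*(-153)) + √251 = (4/9 + 136) + √251 = 1228/9 + √251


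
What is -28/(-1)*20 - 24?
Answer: 536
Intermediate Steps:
-28/(-1)*20 - 24 = -28*(-1)*20 - 24 = 28*20 - 24 = 560 - 24 = 536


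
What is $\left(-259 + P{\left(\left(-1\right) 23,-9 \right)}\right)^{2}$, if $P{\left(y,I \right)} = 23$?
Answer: $55696$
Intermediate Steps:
$\left(-259 + P{\left(\left(-1\right) 23,-9 \right)}\right)^{2} = \left(-259 + 23\right)^{2} = \left(-236\right)^{2} = 55696$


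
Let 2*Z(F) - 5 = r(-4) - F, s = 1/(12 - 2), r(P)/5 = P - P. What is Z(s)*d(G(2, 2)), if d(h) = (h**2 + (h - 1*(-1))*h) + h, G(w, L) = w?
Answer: 147/5 ≈ 29.400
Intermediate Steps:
r(P) = 0 (r(P) = 5*(P - P) = 5*0 = 0)
s = 1/10 ≈ 0.10000
Z(F) = 5/2 - F/2 (Z(F) = 5/2 + (0 - F)/2 = 5/2 + (-F)/2 = 5/2 - F/2)
d(h) = h + h**2 + h*(1 + h) (d(h) = (h**2 + (h + 1)*h) + h = (h**2 + (1 + h)*h) + h = (h**2 + h*(1 + h)) + h = h + h**2 + h*(1 + h))
Z(s)*d(G(2, 2)) = (5/2 - 1/2*1/10)*(2*2*(1 + 2)) = (5/2 - 1/20)*(2*2*3) = (49/20)*12 = 147/5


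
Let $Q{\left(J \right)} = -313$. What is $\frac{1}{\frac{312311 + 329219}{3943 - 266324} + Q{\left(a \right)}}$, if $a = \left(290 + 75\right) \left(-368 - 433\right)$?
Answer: $- \frac{262381}{82766783} \approx -0.0031701$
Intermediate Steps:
$a = -292365$ ($a = 365 \left(-801\right) = -292365$)
$\frac{1}{\frac{312311 + 329219}{3943 - 266324} + Q{\left(a \right)}} = \frac{1}{\frac{312311 + 329219}{3943 - 266324} - 313} = \frac{1}{\frac{641530}{-262381} - 313} = \frac{1}{641530 \left(- \frac{1}{262381}\right) - 313} = \frac{1}{- \frac{641530}{262381} - 313} = \frac{1}{- \frac{82766783}{262381}} = - \frac{262381}{82766783}$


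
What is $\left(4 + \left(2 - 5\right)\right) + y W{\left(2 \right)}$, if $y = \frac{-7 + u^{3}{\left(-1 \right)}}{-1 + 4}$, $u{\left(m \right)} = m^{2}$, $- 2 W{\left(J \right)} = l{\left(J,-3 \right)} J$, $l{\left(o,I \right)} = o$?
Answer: $5$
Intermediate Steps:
$W{\left(J \right)} = - \frac{J^{2}}{2}$ ($W{\left(J \right)} = - \frac{J J}{2} = - \frac{J^{2}}{2}$)
$y = -2$ ($y = \frac{-7 + \left(\left(-1\right)^{2}\right)^{3}}{-1 + 4} = \frac{-7 + 1^{3}}{3} = \left(-7 + 1\right) \frac{1}{3} = \left(-6\right) \frac{1}{3} = -2$)
$\left(4 + \left(2 - 5\right)\right) + y W{\left(2 \right)} = \left(4 + \left(2 - 5\right)\right) - 2 \left(- \frac{2^{2}}{2}\right) = \left(4 - 3\right) - 2 \left(\left(- \frac{1}{2}\right) 4\right) = 1 - -4 = 1 + 4 = 5$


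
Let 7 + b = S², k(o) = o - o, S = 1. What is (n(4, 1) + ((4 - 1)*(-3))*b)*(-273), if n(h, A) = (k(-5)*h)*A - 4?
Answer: -13650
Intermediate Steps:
k(o) = 0
b = -6 (b = -7 + 1² = -7 + 1 = -6)
n(h, A) = -4 (n(h, A) = (0*h)*A - 4 = 0*A - 4 = 0 - 4 = -4)
(n(4, 1) + ((4 - 1)*(-3))*b)*(-273) = (-4 + ((4 - 1)*(-3))*(-6))*(-273) = (-4 + (3*(-3))*(-6))*(-273) = (-4 - 9*(-6))*(-273) = (-4 + 54)*(-273) = 50*(-273) = -13650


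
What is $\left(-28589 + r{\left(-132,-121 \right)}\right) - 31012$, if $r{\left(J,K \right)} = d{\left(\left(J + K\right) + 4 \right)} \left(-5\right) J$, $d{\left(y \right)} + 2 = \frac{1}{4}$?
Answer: $-60756$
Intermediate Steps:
$d{\left(y \right)} = - \frac{7}{4}$ ($d{\left(y \right)} = -2 + \frac{1}{4} = - \frac{7}{4}$)
$r{\left(J,K \right)} = \frac{35 J}{4}$ ($r{\left(J,K \right)} = \left(- \frac{7}{4}\right) \left(-5\right) J = \frac{35 J}{4}$)
$\left(-28589 + r{\left(-132,-121 \right)}\right) - 31012 = \left(-28589 + \frac{35}{4} \left(-132\right)\right) - 31012 = \left(-28589 - 1155\right) - 31012 = -29744 - 31012 = -60756$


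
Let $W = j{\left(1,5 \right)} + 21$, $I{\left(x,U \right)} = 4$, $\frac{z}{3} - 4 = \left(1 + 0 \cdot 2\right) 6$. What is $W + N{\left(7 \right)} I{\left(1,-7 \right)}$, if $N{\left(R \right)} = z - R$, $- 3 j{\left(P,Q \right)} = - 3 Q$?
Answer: $118$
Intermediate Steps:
$j{\left(P,Q \right)} = Q$ ($j{\left(P,Q \right)} = - \frac{\left(-3\right) Q}{3} = Q$)
$z = 30$ ($z = 12 + 3 \left(1 + 0 \cdot 2\right) 6 = 12 + 3 \left(1 + 0\right) 6 = 12 + 3 \cdot 1 \cdot 6 = 12 + 3 \cdot 6 = 12 + 18 = 30$)
$W = 26$ ($W = 5 + 21 = 26$)
$N{\left(R \right)} = 30 - R$
$W + N{\left(7 \right)} I{\left(1,-7 \right)} = 26 + \left(30 - 7\right) 4 = 26 + 23 \cdot 4 = 26 + 92 = 118$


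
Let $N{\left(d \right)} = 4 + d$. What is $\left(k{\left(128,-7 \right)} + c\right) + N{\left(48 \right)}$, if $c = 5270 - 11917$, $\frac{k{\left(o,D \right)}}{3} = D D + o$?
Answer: $-6064$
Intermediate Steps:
$k{\left(o,D \right)} = 3 o + 3 D^{2}$ ($k{\left(o,D \right)} = 3 \left(D D + o\right) = 3 \left(D^{2} + o\right) = 3 \left(o + D^{2}\right) = 3 o + 3 D^{2}$)
$c = -6647$
$\left(k{\left(128,-7 \right)} + c\right) + N{\left(48 \right)} = \left(\left(3 \cdot 128 + 3 \left(-7\right)^{2}\right) - 6647\right) + \left(4 + 48\right) = \left(\left(384 + 3 \cdot 49\right) - 6647\right) + 52 = \left(\left(384 + 147\right) - 6647\right) + 52 = \left(531 - 6647\right) + 52 = -6116 + 52 = -6064$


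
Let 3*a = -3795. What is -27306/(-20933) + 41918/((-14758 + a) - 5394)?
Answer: -2418652/3705141 ≈ -0.65278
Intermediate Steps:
a = -1265 (a = (⅓)*(-3795) = -1265)
-27306/(-20933) + 41918/((-14758 + a) - 5394) = -27306/(-20933) + 41918/((-14758 - 1265) - 5394) = -27306*(-1/20933) + 41918/(-16023 - 5394) = 27306/20933 + 41918/(-21417) = 27306/20933 + 41918*(-1/21417) = 27306/20933 - 41918/21417 = -2418652/3705141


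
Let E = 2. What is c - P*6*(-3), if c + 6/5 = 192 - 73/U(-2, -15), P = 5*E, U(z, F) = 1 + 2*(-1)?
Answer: 2219/5 ≈ 443.80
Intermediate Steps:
U(z, F) = -1 (U(z, F) = 1 - 2 = -1)
P = 10 (P = 5*2 = 10)
c = 1319/5 (c = -6/5 + (192 - 73/(-1)) = -6/5 + (192 - 73*(-1)) = -6/5 + (192 - 1*(-73)) = -6/5 + (192 + 73) = -6/5 + 265 = 1319/5 ≈ 263.80)
c - P*6*(-3) = 1319/5 - 10*6*(-3) = 1319/5 - 60*(-3) = 1319/5 - 1*(-180) = 1319/5 + 180 = 2219/5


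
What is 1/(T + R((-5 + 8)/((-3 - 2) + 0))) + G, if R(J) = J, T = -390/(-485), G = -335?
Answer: -32680/99 ≈ -330.10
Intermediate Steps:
T = 78/97 (T = -390*(-1/485) = 78/97 ≈ 0.80412)
1/(T + R((-5 + 8)/((-3 - 2) + 0))) + G = 1/(78/97 + (-5 + 8)/((-3 - 2) + 0)) - 335 = 1/(78/97 + 3/(-5 + 0)) - 335 = 1/(78/97 + 3/(-5)) - 335 = 1/(78/97 + 3*(-⅕)) - 335 = 1/(78/97 - ⅗) - 335 = 1/(99/485) - 335 = 485/99 - 335 = -32680/99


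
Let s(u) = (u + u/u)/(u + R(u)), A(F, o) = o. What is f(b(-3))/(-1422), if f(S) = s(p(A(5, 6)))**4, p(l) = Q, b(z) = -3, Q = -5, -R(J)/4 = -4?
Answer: -128/10409751 ≈ -1.2296e-5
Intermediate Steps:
R(J) = 16 (R(J) = -4*(-4) = 16)
p(l) = -5
s(u) = (1 + u)/(16 + u) (s(u) = (u + u/u)/(u + 16) = (u + 1)/(16 + u) = (1 + u)/(16 + u))
f(S) = 256/14641 (f(S) = ((1 - 5)/(16 - 5))**4 = (-4/11)**4 = 256/14641)
f(b(-3))/(-1422) = (256/14641)/(-1422) = (256/14641)*(-1/1422) = -128/10409751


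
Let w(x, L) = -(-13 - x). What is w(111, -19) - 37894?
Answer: -37770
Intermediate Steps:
w(x, L) = 13 + x
w(111, -19) - 37894 = (13 + 111) - 37894 = 124 - 37894 = -37770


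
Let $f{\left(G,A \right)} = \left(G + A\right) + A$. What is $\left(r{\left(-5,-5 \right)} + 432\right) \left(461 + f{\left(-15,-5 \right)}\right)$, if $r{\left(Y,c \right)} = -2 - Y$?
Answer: $189660$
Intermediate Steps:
$f{\left(G,A \right)} = G + 2 A$ ($f{\left(G,A \right)} = \left(A + G\right) + A = G + 2 A$)
$\left(r{\left(-5,-5 \right)} + 432\right) \left(461 + f{\left(-15,-5 \right)}\right) = \left(\left(-2 - -5\right) + 432\right) \left(461 + \left(-15 + 2 \left(-5\right)\right)\right) = \left(\left(-2 + 5\right) + 432\right) \left(461 - 25\right) = \left(3 + 432\right) \left(461 - 25\right) = 435 \cdot 436 = 189660$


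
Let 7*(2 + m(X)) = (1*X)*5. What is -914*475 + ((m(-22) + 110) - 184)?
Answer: -3039692/7 ≈ -4.3424e+5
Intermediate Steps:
m(X) = -2 + 5*X/7 (m(X) = -2 + ((1*X)*5)/7 = -2 + (X*5)/7 = -2 + (5*X)/7 = -2 + 5*X/7)
-914*475 + ((m(-22) + 110) - 184) = -914*475 + (((-2 + (5/7)*(-22)) + 110) - 184) = -434150 + (((-2 - 110/7) + 110) - 184) = -434150 + ((-124/7 + 110) - 184) = -434150 + (646/7 - 184) = -434150 - 642/7 = -3039692/7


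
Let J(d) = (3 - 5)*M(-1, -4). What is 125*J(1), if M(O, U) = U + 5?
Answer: -250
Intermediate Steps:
M(O, U) = 5 + U
J(d) = -2 (J(d) = (3 - 5)*(5 - 4) = -2*1 = -2)
125*J(1) = 125*(-2) = -250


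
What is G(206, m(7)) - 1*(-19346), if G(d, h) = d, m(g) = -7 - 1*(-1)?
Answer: 19552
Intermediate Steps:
m(g) = -6 (m(g) = -7 + 1 = -6)
G(206, m(7)) - 1*(-19346) = 206 - 1*(-19346) = 206 + 19346 = 19552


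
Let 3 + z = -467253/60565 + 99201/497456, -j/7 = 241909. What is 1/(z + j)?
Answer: -30128422640/51018672961906043 ≈ -5.9054e-7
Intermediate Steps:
j = -1693363 (j = -7*241909 = -1693363)
z = -316814967723/30128422640 (z = -3 + (-467253/60565 + 99201/497456) = -3 - 226429699803/30128422640 = -316814967723/30128422640 ≈ -10.515)
1/(z + j) = 1/(-316814967723/30128422640 - 1693363) = 1/(-51018672961906043/30128422640) = -30128422640/51018672961906043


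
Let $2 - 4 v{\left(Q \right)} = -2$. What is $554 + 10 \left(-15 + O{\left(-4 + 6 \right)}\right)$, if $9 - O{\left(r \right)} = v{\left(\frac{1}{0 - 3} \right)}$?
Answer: $484$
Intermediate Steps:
$v{\left(Q \right)} = 1$ ($v{\left(Q \right)} = \frac{1}{2} - - \frac{1}{2} = \frac{1}{2} + \frac{1}{2} = 1$)
$O{\left(r \right)} = 8$ ($O{\left(r \right)} = 9 - 1 = 8$)
$554 + 10 \left(-15 + O{\left(-4 + 6 \right)}\right) = 554 + 10 \left(-15 + 8\right) = 554 + 10 \left(-7\right) = 554 - 70 = 484$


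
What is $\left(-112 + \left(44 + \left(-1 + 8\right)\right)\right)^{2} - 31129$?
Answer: $-27408$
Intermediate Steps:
$\left(-112 + \left(44 + \left(-1 + 8\right)\right)\right)^{2} - 31129 = \left(-112 + \left(44 + 7\right)\right)^{2} - 31129 = \left(-112 + 51\right)^{2} - 31129 = \left(-61\right)^{2} - 31129 = 3721 - 31129 = -27408$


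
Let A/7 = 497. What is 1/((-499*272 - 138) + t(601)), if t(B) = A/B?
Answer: -601/81651987 ≈ -7.3605e-6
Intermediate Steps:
A = 3479 (A = 7*497 = 3479)
t(B) = 3479/B
1/((-499*272 - 138) + t(601)) = 1/((-499*272 - 138) + 3479/601) = 1/((-135728 - 138) + 3479*(1/601)) = 1/(-135866 + 3479/601) = 1/(-81651987/601) = -601/81651987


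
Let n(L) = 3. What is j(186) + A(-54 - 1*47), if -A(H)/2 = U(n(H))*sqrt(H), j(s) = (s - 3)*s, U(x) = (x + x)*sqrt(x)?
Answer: 34038 - 12*I*sqrt(303) ≈ 34038.0 - 208.88*I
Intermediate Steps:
U(x) = 2*x**(3/2) (U(x) = (2*x)*sqrt(x) = 2*x**(3/2))
j(s) = s*(-3 + s) (j(s) = (-3 + s)*s = s*(-3 + s))
A(H) = -12*sqrt(3)*sqrt(H) (A(H) = -2*2*3**(3/2)*sqrt(H) = -2*2*(3*sqrt(3))*sqrt(H) = -2*6*sqrt(3)*sqrt(H) = -12*sqrt(3)*sqrt(H))
j(186) + A(-54 - 1*47) = 186*(-3 + 186) - 12*sqrt(3)*sqrt(-54 - 1*47) = 186*183 - 12*sqrt(3)*sqrt(-54 - 47) = 34038 - 12*sqrt(3)*sqrt(-101) = 34038 - 12*sqrt(3)*I*sqrt(101) = 34038 - 12*I*sqrt(303)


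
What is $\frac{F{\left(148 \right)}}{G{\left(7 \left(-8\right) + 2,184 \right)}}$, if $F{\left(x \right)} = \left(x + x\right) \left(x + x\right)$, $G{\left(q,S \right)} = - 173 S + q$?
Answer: $- \frac{43808}{15943} \approx -2.7478$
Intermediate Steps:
$G{\left(q,S \right)} = q - 173 S$
$F{\left(x \right)} = 4 x^{2}$ ($F{\left(x \right)} = 2 x 2 x = 4 x^{2}$)
$\frac{F{\left(148 \right)}}{G{\left(7 \left(-8\right) + 2,184 \right)}} = \frac{4 \cdot 148^{2}}{\left(7 \left(-8\right) + 2\right) - 31832} = \frac{4 \cdot 21904}{\left(-56 + 2\right) - 31832} = \frac{87616}{-54 - 31832} = \frac{87616}{-31886} = 87616 \left(- \frac{1}{31886}\right) = - \frac{43808}{15943}$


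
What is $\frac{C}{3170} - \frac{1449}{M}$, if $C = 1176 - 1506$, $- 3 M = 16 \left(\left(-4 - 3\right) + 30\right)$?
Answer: $\frac{59385}{5072} \approx 11.708$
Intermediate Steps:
$M = - \frac{368}{3}$ ($M = - \frac{16 \left(\left(-4 - 3\right) + 30\right)}{3} = - \frac{16 \left(-7 + 30\right)}{3} = - \frac{16 \cdot 23}{3} = \left(- \frac{1}{3}\right) 368 = - \frac{368}{3} \approx -122.67$)
$C = -330$ ($C = 1176 - 1506 = -330$)
$\frac{C}{3170} - \frac{1449}{M} = - \frac{330}{3170} - \frac{1449}{- \frac{368}{3}} = \left(-330\right) \frac{1}{3170} - - \frac{189}{16} = - \frac{33}{317} + \frac{189}{16} = \frac{59385}{5072}$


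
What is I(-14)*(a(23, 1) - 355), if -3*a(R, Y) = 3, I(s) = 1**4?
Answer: -356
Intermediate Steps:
I(s) = 1
a(R, Y) = -1 (a(R, Y) = -1/3*3 = -1)
I(-14)*(a(23, 1) - 355) = 1*(-1 - 355) = 1*(-356) = -356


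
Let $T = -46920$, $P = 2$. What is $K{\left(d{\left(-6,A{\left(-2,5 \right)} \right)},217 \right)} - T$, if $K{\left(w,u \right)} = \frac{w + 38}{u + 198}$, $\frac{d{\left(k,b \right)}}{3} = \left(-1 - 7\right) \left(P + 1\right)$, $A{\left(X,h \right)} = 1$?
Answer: $\frac{19471766}{415} \approx 46920.0$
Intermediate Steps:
$d{\left(k,b \right)} = -72$ ($d{\left(k,b \right)} = 3 \left(-1 - 7\right) \left(2 + 1\right) = 3 \left(\left(-8\right) 3\right) = 3 \left(-24\right) = -72$)
$K{\left(w,u \right)} = \frac{38 + w}{198 + u}$
$K{\left(d{\left(-6,A{\left(-2,5 \right)} \right)},217 \right)} - T = \frac{38 - 72}{198 + 217} - -46920 = \frac{1}{415} \left(-34\right) + 46920 = - \frac{34}{415} + 46920 = \frac{19471766}{415}$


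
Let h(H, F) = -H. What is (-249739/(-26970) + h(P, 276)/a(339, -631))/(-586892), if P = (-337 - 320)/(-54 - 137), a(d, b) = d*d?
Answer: -609081233771/38603740742613960 ≈ -1.5778e-5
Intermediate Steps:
a(d, b) = d²
P = 657/191 (P = -657/(-191) = -657*(-1/191) = 657/191 ≈ 3.4398)
(-249739/(-26970) + h(P, 276)/a(339, -631))/(-586892) = (-249739/(-26970) + (-1*657/191)/(339²))/(-586892) = (-249739*(-1/26970) - 657/191/114921)*(-1/586892) = (249739/26970 - 657/191*1/114921)*(-1/586892) = (249739/26970 - 73/2438879)*(-1/586892) = (609081233771/65776566630)*(-1/586892) = -609081233771/38603740742613960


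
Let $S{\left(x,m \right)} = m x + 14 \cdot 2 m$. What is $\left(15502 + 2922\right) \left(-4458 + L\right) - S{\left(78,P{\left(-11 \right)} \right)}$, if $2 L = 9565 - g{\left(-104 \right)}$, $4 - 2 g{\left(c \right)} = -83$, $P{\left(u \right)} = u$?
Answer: $5579032$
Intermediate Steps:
$g{\left(c \right)} = \frac{87}{2}$ ($g{\left(c \right)} = 2 - - \frac{83}{2} = 2 + \frac{83}{2} = \frac{87}{2}$)
$S{\left(x,m \right)} = 28 m + m x$ ($S{\left(x,m \right)} = m x + 28 m = 28 m + m x$)
$L = \frac{19043}{4}$ ($L = \frac{9565 - \frac{87}{2}}{2} = \frac{1}{2} \cdot \frac{19043}{2} = \frac{19043}{4} \approx 4760.8$)
$\left(15502 + 2922\right) \left(-4458 + L\right) - S{\left(78,P{\left(-11 \right)} \right)} = \left(15502 + 2922\right) \left(-4458 + \frac{19043}{4}\right) - - 11 \left(28 + 78\right) = 18424 \cdot \frac{1211}{4} - \left(-11\right) 106 = 5577866 - -1166 = 5577866 + 1166 = 5579032$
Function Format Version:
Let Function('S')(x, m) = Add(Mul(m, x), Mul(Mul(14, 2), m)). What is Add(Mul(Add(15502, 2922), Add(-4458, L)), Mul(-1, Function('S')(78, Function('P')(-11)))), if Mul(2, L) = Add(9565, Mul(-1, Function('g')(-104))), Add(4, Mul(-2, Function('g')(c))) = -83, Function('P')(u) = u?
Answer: 5579032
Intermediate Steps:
Function('g')(c) = Rational(87, 2) (Function('g')(c) = Add(2, Mul(Rational(-1, 2), -83)) = Add(2, Rational(83, 2)) = Rational(87, 2))
Function('S')(x, m) = Add(Mul(28, m), Mul(m, x)) (Function('S')(x, m) = Add(Mul(m, x), Mul(28, m)) = Add(Mul(28, m), Mul(m, x)))
L = Rational(19043, 4) (L = Mul(Rational(1, 2), Add(9565, Mul(-1, Rational(87, 2)))) = Mul(Rational(1, 2), Add(9565, Rational(-87, 2))) = Mul(Rational(1, 2), Rational(19043, 2)) = Rational(19043, 4) ≈ 4760.8)
Add(Mul(Add(15502, 2922), Add(-4458, L)), Mul(-1, Function('S')(78, Function('P')(-11)))) = Add(Mul(Add(15502, 2922), Add(-4458, Rational(19043, 4))), Mul(-1, Mul(-11, Add(28, 78)))) = Add(Mul(18424, Rational(1211, 4)), Mul(-1, Mul(-11, 106))) = Add(5577866, Mul(-1, -1166)) = Add(5577866, 1166) = 5579032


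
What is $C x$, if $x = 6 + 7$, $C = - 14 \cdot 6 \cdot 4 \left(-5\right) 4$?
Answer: $87360$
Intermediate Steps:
$C = 6720$ ($C = - 14 \cdot 24 \left(-5\right) 4 = \left(-14\right) \left(-120\right) 4 = 1680 \cdot 4 = 6720$)
$x = 13$
$C x = 6720 \cdot 13 = 87360$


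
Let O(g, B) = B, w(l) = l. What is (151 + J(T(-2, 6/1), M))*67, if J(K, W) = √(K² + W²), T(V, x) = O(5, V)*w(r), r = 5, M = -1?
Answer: 10117 + 67*√101 ≈ 10790.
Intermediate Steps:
T(V, x) = 5*V (T(V, x) = V*5 = 5*V)
(151 + J(T(-2, 6/1), M))*67 = (151 + √((5*(-2))² + (-1)²))*67 = (151 + √((-10)² + 1))*67 = (151 + √(100 + 1))*67 = (151 + √101)*67 = 10117 + 67*√101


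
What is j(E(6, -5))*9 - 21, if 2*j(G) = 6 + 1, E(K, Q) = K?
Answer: 21/2 ≈ 10.500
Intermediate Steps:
j(G) = 7/2 (j(G) = (6 + 1)/2 = (½)*7 = 7/2)
j(E(6, -5))*9 - 21 = (7/2)*9 - 21 = 63/2 - 21 = 21/2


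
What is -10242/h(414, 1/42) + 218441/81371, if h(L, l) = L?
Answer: -41275956/1871533 ≈ -22.055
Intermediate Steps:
-10242/h(414, 1/42) + 218441/81371 = -10242/414 + 218441/81371 = -10242*1/414 + 218441*(1/81371) = -569/23 + 218441/81371 = -41275956/1871533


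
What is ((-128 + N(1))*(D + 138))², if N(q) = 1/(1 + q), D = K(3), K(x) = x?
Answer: 1292762025/4 ≈ 3.2319e+8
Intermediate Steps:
D = 3
((-128 + N(1))*(D + 138))² = ((-128 + 1/(1 + 1))*(3 + 138))² = ((-128 + 1/2)*141)² = ((-128 + ½)*141)² = (-255/2*141)² = (-35955/2)² = 1292762025/4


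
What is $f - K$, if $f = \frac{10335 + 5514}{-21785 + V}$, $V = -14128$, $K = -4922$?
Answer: $\frac{58915979}{11971} \approx 4921.6$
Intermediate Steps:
$f = - \frac{5283}{11971}$ ($f = \frac{10335 + 5514}{-21785 - 14128} = \frac{15849}{-35913} = 15849 \left(- \frac{1}{35913}\right) = - \frac{5283}{11971} \approx -0.44132$)
$f - K = - \frac{5283}{11971} - -4922 = - \frac{5283}{11971} + 4922 = \frac{58915979}{11971}$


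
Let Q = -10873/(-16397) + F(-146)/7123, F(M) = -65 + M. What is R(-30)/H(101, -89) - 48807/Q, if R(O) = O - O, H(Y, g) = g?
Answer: -5700454123617/73988612 ≈ -77045.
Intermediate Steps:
R(O) = 0
Q = 73988612/116795831 (Q = -10873/(-16397) + (-65 - 146)/7123 = -10873*(-1/16397) - 211*1/7123 = 10873/16397 - 211/7123 = 73988612/116795831 ≈ 0.63349)
R(-30)/H(101, -89) - 48807/Q = 0/(-89) - 48807/73988612/116795831 = 0*(-1/89) - 48807*116795831/73988612 = 0 - 5700454123617/73988612 = -5700454123617/73988612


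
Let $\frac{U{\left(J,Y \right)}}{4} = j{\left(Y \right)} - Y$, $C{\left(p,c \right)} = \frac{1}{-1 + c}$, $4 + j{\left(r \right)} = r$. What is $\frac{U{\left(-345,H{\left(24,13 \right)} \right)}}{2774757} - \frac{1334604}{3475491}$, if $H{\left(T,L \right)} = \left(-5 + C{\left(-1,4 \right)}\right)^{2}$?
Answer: $- \frac{1234419133028}{3214547660229} \approx -0.38401$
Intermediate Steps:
$j{\left(r \right)} = -4 + r$
$H{\left(T,L \right)} = \frac{196}{9}$ ($H{\left(T,L \right)} = \left(-5 + \frac{1}{-1 + 4}\right)^{2} = \left(-5 + \frac{1}{3}\right)^{2} = \left(- \frac{14}{3}\right)^{2} = \frac{196}{9}$)
$U{\left(J,Y \right)} = -16$ ($U{\left(J,Y \right)} = 4 \left(\left(-4 + Y\right) - Y\right) = 4 \left(-4\right) = -16$)
$\frac{U{\left(-345,H{\left(24,13 \right)} \right)}}{2774757} - \frac{1334604}{3475491} = - \frac{16}{2774757} - \frac{1334604}{3475491} = \left(-16\right) \frac{1}{2774757} - \frac{444868}{1158497} = - \frac{16}{2774757} - \frac{444868}{1158497} = - \frac{1234419133028}{3214547660229}$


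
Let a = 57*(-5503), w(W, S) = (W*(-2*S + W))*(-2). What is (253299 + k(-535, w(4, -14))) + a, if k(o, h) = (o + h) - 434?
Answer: -61597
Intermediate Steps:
w(W, S) = -2*W*(W - 2*S) (w(W, S) = (W*(W - 2*S))*(-2) = -2*W*(W - 2*S))
k(o, h) = -434 + h + o (k(o, h) = (h + o) - 434 = -434 + h + o)
a = -313671
(253299 + k(-535, w(4, -14))) + a = (253299 + (-434 + 2*4*(-1*4 + 2*(-14)) - 535)) - 313671 = (253299 + (-434 + 2*4*(-4 - 28) - 535)) - 313671 = (253299 + (-434 + 2*4*(-32) - 535)) - 313671 = (253299 + (-434 - 256 - 535)) - 313671 = (253299 - 1225) - 313671 = 252074 - 313671 = -61597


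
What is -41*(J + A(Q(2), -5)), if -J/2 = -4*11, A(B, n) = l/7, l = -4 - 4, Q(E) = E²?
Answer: -24928/7 ≈ -3561.1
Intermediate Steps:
l = -8
A(B, n) = -8/7
J = 88 (J = -(-8)*11 = -2*(-44) = 88)
-41*(J + A(Q(2), -5)) = -41*(88 - 8/7) = -41*608/7 = -24928/7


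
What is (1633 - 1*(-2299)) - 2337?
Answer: 1595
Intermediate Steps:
(1633 - 1*(-2299)) - 2337 = (1633 + 2299) - 2337 = 3932 - 2337 = 1595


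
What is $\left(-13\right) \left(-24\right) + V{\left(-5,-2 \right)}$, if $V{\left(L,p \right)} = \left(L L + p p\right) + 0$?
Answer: $341$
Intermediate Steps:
$V{\left(L,p \right)} = L^{2} + p^{2}$ ($V{\left(L,p \right)} = \left(L^{2} + p^{2}\right) + 0 = L^{2} + p^{2}$)
$\left(-13\right) \left(-24\right) + V{\left(-5,-2 \right)} = \left(-13\right) \left(-24\right) + \left(\left(-5\right)^{2} + \left(-2\right)^{2}\right) = 312 + \left(25 + 4\right) = 312 + 29 = 341$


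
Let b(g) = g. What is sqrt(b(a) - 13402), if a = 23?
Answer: I*sqrt(13379) ≈ 115.67*I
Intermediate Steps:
sqrt(b(a) - 13402) = sqrt(23 - 13402) = sqrt(-13379) = I*sqrt(13379)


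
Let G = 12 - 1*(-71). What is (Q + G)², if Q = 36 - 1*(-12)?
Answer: 17161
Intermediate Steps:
G = 83 (G = 12 + 71 = 83)
Q = 48 (Q = 36 + 12 = 48)
(Q + G)² = (48 + 83)² = 131² = 17161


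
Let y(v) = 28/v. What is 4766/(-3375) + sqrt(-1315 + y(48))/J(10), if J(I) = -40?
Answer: -4766/3375 - I*sqrt(47319)/240 ≈ -1.4121 - 0.90637*I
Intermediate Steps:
4766/(-3375) + sqrt(-1315 + y(48))/J(10) = 4766/(-3375) + sqrt(-1315 + 28/48)/(-40) = 4766*(-1/3375) + sqrt(-1315 + 28*(1/48))*(-1/40) = -4766/3375 + sqrt(-1315 + 7/12)*(-1/40) = -4766/3375 + sqrt(-15773/12)*(-1/40) = -4766/3375 + (I*sqrt(47319)/6)*(-1/40) = -4766/3375 - I*sqrt(47319)/240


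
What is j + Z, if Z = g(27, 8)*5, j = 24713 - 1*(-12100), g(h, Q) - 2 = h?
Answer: 36958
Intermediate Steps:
g(h, Q) = 2 + h
j = 36813 (j = 24713 + 12100 = 36813)
Z = 145 (Z = (2 + 27)*5 = 29*5 = 145)
j + Z = 36813 + 145 = 36958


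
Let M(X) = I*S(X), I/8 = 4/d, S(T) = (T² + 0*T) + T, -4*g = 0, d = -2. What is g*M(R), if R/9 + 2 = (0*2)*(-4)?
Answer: 0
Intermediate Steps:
g = 0 (g = -¼*0 = 0)
S(T) = T + T² (S(T) = (T² + 0) + T = T² + T = T + T²)
I = -16 (I = 8*(4/(-2)) = 8*(4*(-½)) = 8*(-2) = -16)
R = -18 (R = -18 + 9*((0*2)*(-4)) = -18 + 9*(0*(-4)) = -18 + 9*0 = -18 + 0 = -18)
M(X) = -16*X*(1 + X)
g*M(R) = 0*(-16*(-18)*(1 - 18)) = 0*(-16*(-18)*(-17)) = 0*(-4896) = 0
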